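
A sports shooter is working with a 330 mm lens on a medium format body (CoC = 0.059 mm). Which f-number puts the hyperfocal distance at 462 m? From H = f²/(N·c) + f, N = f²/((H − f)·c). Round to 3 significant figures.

f/4

Rearrange H = f²/(N·c) + f for N: N = f² / ((H − f)·c).
N = 330² / ((462000 − 330) × 0.059) = 108900 / 27239 ≈ 4.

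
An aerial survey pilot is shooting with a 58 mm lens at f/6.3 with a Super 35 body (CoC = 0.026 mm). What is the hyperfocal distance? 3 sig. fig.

20.6 m

Hyperfocal distance H = f²/(N·c) + f = 58²/(6.3 × 0.026) + 58 = 3364/0.1638 + 58 ≈ 20595.2 mm ≈ 20.6 m.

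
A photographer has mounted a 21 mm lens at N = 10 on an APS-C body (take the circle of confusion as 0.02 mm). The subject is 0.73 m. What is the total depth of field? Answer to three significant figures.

Hyperfocal distance H = f²/(N·c) + f = 21²/(10 × 0.02) + 21 = 441/0.2 + 21 ≈ 2226.0 mm ≈ 2.226 m.
Near limit Dn = s·(H − f)/(H + s − 2f) = 730 × (2226.0 − 21) / (2226.0 + 730 − 2 × 21) = 730 × 2205.0 / 2914.0 ≈ 552.39 mm.
Far limit Df = s·(H − f)/(H − s) = 730 × (2226.0 − 21) / (2226.0 − 730) = 730 × 2205.0 / 1496.0 ≈ 1075.97 mm.
Depth of field = Df − Dn = 1075.97 − 552.39 ≈ 523.58 mm ≈ 0.524 m.

0.524 m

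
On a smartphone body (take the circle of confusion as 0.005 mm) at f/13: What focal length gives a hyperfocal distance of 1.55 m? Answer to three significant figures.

From H = f²/(N·c) + f, with f ≪ H: f ≈ √(H·N·c) = √(1550 × 13 × 0.005) = √100.75 ≈ 10.04 mm.
The +f correction barely moves this — solving exactly, f² + N·c·f − N·c·H = 0 ⇒ f = (−N·c + √((N·c)² + 4·N·c·H))/2 = (−0.065 + √403.00)/2 ≈ 10.005 mm, so f ≈ 10.0 mm.

10.0 mm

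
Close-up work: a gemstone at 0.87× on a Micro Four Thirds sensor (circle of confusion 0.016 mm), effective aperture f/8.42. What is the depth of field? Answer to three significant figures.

At magnification m, DoF ≈ 2·N_eff·c/m² = 2 × 8.42 × 0.016 / 0.87² = 0.2694 / 0.7569 ≈ 0.356 mm.

0.356 mm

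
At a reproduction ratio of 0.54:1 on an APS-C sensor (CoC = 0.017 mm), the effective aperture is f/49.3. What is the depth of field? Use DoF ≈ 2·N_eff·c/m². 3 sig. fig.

At magnification m, DoF ≈ 2·N_eff·c/m² = 2 × 49.3 × 0.017 / 0.54² = 1.676 / 0.2916 ≈ 5.75 mm.

5.75 mm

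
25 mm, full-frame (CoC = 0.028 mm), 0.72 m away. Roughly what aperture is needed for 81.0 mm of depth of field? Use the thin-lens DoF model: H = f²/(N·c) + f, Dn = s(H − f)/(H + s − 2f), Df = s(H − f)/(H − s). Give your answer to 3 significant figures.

f/1.80

Write h = H − f = f²/(N·c). The thin-lens limits are Dn = s·h/(h + (s−f)) and Df = s·h/(h − (s−f)), so DoF = Df − Dn = 2·s·(s−f)·h / (h² − (s−f)²).
That is a quadratic in h: DoF·h² − 2·s·(s−f)·h − DoF·(s−f)² = 0 ⇒ h = (s−f)·(s + √(s² + DoF²)) / DoF = 695 × (720 + √(720² + 81²)) / 81 = 695 × (720 + 724.542) / 81 ≈ 12395 mm.
Then N = f²/(c·h) = 25² / (0.028 × 12395) = 625 / 347.05 ≈ 1.80.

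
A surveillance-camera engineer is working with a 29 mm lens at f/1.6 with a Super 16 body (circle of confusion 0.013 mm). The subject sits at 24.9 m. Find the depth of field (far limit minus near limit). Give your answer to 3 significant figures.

Hyperfocal distance H = f²/(N·c) + f = 29²/(1.6 × 0.013) + 29 = 841/0.0208 + 29 ≈ 40461.7 mm ≈ 40.46 m.
Near limit Dn = s·(H − f)/(H + s − 2f) = 24900 × (40461.7 − 29) / (40461.7 + 24900 − 2 × 29) = 24900 × 40432.7 / 65303.7 ≈ 15417 mm.
Far limit Df = s·(H − f)/(H − s) = 24900 × (40461.7 − 29) / (40461.7 − 24900) = 24900 × 40432.7 / 15561.7 ≈ 64696 mm.
Depth of field = Df − Dn = 64696 − 15417 ≈ 49279 mm ≈ 49.3 m.

49.3 m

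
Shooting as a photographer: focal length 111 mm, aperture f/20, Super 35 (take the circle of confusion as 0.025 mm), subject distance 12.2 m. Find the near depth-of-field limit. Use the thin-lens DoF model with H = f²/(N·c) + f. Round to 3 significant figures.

Hyperfocal distance H = f²/(N·c) + f = 111²/(20 × 0.025) + 111 = 12321/0.5 + 111 ≈ 24753.0 mm ≈ 24.75 m.
Near limit Dn = s·(H − f)/(H + s − 2f) = 12200 × (24753.0 − 111) / (24753.0 + 12200 − 2 × 111) = 12200 × 24642.0 / 36731.0 ≈ 8184.7 mm ≈ 8.18 m.

8.18 m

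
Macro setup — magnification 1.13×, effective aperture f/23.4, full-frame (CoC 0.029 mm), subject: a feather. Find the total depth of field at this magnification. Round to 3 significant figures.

At magnification m, DoF ≈ 2·N_eff·c/m² = 2 × 23.4 × 0.029 / 1.13² = 1.357 / 1.277 ≈ 1.06 mm.

1.06 mm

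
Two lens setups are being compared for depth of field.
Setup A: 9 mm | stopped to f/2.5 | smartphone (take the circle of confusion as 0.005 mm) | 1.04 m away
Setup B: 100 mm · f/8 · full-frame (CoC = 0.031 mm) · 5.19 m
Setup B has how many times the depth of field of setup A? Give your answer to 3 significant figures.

3.92

Setup A: H = 9²/(2.5×0.005) + 9 ≈ 6489.0 mm; DoF = Df − Dn = 1236.78 − 897.24 ≈ 339.54 mm.
Setup B: H = 100²/(8×0.031) + 100 ≈ 40422.6 mm; DoF = Df − Dn = 5939.8 − 4608.3 ≈ 1331.5 mm.
Ratio = 1331.5 / 339.54 ≈ 3.92.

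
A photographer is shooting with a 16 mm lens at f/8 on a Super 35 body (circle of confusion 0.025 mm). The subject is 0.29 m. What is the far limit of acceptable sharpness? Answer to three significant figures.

Hyperfocal distance H = f²/(N·c) + f = 16²/(8 × 0.025) + 16 = 256/0.2 + 16 ≈ 1296.0 mm ≈ 1.296 m.
Far limit Df = s·(H − f)/(H − s) = 290 × (1296.0 − 16) / (1296.0 − 290) = 290 × 1280.0 / 1006.0 ≈ 368.99 mm.

369 mm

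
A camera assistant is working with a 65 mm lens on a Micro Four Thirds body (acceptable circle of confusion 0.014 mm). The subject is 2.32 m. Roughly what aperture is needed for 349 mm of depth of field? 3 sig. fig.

f/10

Write h = H − f = f²/(N·c). The thin-lens limits are Dn = s·h/(h + (s−f)) and Df = s·h/(h − (s−f)), so DoF = Df − Dn = 2·s·(s−f)·h / (h² − (s−f)²).
That is a quadratic in h: DoF·h² − 2·s·(s−f)·h − DoF·(s−f)² = 0 ⇒ h = (s−f)·(s + √(s² + DoF²)) / DoF = 2255 × (2320 + √(2320² + 349²)) / 349 = 2255 × (2320 + 2346.10) / 349 ≈ 30149 mm.
Then N = f²/(c·h) = 65² / (0.014 × 30149) = 4225 / 422.09 ≈ 10.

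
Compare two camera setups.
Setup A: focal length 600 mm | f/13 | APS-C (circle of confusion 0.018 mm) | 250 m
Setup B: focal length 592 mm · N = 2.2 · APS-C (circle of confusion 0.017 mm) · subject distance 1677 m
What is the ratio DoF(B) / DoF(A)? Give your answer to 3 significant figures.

7.45

Setup A: H = 600²/(13×0.018) + 600 ≈ 1539061.5 mm; DoF = Df − Dn = 298369 − 215126 ≈ 83243 mm.
Setup B: H = 592²/(2.2×0.017) + 592 ≈ 9371287.2 mm; DoF = Df − Dn = 2042380 − 1422514 ≈ 619866 mm.
Ratio = 619866 / 83243 ≈ 7.45.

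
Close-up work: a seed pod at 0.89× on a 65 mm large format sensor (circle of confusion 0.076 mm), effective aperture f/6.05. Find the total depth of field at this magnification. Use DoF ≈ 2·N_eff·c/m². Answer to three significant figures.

At magnification m, DoF ≈ 2·N_eff·c/m² = 2 × 6.05 × 0.076 / 0.89² = 0.9196 / 0.7921 ≈ 1.16 mm.

1.16 mm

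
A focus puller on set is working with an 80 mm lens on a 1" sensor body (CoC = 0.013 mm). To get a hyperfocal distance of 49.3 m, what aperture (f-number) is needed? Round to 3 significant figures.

Rearrange H = f²/(N·c) + f for N: N = f² / ((H − f)·c).
N = 80² / ((49300 − 80) × 0.013) = 6400 / 639.9 ≈ 10.

f/10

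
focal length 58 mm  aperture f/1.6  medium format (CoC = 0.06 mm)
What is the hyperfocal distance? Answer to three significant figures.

Hyperfocal distance H = f²/(N·c) + f = 58²/(1.6 × 0.06) + 58 = 3364/0.096 + 58 ≈ 35099.7 mm ≈ 35.1 m.

35.1 m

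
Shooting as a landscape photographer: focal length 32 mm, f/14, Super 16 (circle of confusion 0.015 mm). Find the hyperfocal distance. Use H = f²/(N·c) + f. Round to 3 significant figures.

Hyperfocal distance H = f²/(N·c) + f = 32²/(14 × 0.015) + 32 = 1024/0.21 + 32 ≈ 4908.2 mm ≈ 4.91 m.

4.91 m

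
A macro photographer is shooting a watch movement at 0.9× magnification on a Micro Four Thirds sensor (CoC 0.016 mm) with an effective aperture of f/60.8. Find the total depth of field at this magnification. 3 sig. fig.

2.40 mm

At magnification m, DoF ≈ 2·N_eff·c/m² = 2 × 60.8 × 0.016 / 0.9² = 1.946 / 0.81 ≈ 2.4 mm.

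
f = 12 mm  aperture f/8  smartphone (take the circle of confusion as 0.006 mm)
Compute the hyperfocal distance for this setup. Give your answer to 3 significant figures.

3.01 m

Hyperfocal distance H = f²/(N·c) + f = 12²/(8 × 0.006) + 12 = 144/0.048 + 12 ≈ 3012.0 mm ≈ 3.01 m.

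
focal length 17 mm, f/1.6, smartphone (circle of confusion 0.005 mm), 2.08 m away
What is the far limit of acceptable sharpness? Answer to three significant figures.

Hyperfocal distance H = f²/(N·c) + f = 17²/(1.6 × 0.005) + 17 = 289/0.008 + 17 ≈ 36142.0 mm ≈ 36.14 m.
Far limit Df = s·(H − f)/(H − s) = 2080 × (36142.0 − 17) / (36142.0 − 2080) = 2080 × 36125.0 / 34062.0 ≈ 2206.0 mm ≈ 2.21 m.

2.21 m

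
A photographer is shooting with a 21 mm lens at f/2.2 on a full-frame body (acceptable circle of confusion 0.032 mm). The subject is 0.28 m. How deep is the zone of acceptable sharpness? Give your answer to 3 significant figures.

23.2 mm

Hyperfocal distance H = f²/(N·c) + f = 21²/(2.2 × 0.032) + 21 = 441/0.0704 + 21 ≈ 6285.2 mm ≈ 6.285 m.
Near limit Dn = s·(H − f)/(H + s − 2f) = 280 × (6285.2 − 21) / (6285.2 + 280 − 2 × 21) = 280 × 6264.2 / 6523.2 ≈ 268.883 mm.
Far limit Df = s·(H − f)/(H − s) = 280 × (6285.2 − 21) / (6285.2 − 280) = 280 × 6264.2 / 6005.2 ≈ 292.076 mm.
Depth of field = Df − Dn = 292.076 − 268.883 ≈ 23.193 mm.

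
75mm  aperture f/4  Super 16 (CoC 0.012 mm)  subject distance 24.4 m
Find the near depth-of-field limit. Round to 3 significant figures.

20.2 m

Hyperfocal distance H = f²/(N·c) + f = 75²/(4 × 0.012) + 75 = 5625/0.048 + 75 ≈ 117262.5 mm ≈ 117.3 m.
Near limit Dn = s·(H − f)/(H + s − 2f) = 24400 × (117262.5 − 75) / (117262.5 + 24400 − 2 × 75) = 24400 × 117187.5 / 141512.5 ≈ 20206 mm ≈ 20.2 m.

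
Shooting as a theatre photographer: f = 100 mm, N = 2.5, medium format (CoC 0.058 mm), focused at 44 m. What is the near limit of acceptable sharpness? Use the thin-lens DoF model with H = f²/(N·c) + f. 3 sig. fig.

Hyperfocal distance H = f²/(N·c) + f = 100²/(2.5 × 0.058) + 100 = 10000/0.145 + 100 ≈ 69065.5 mm ≈ 69.07 m.
Near limit Dn = s·(H − f)/(H + s − 2f) = 44000 × (69065.5 − 100) / (69065.5 + 44000 − 2 × 100) = 44000 × 68965.5 / 112865.5 ≈ 26886 mm ≈ 26.9 m.

26.9 m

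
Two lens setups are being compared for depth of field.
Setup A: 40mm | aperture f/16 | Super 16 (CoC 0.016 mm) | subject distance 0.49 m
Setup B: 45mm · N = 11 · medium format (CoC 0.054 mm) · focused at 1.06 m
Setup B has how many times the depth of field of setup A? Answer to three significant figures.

9.76

Setup A: H = 40²/(16×0.016) + 40 ≈ 6290.0 mm; DoF = Df − Dn = 528.017 − 457.090 ≈ 70.927 mm.
Setup B: H = 45²/(11×0.054) + 45 ≈ 3454.1 mm; DoF = Df − Dn = 1509.40 − 816.81 ≈ 692.59 mm.
Ratio = 692.59 / 70.927 ≈ 9.76.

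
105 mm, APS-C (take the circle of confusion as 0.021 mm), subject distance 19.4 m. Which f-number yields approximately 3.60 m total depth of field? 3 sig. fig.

f/2.50

Write h = H − f = f²/(N·c). The thin-lens limits are Dn = s·h/(h + (s−f)) and Df = s·h/(h − (s−f)), so DoF = Df − Dn = 2·s·(s−f)·h / (h² − (s−f)²).
That is a quadratic in h: DoF·h² − 2·s·(s−f)·h − DoF·(s−f)² = 0 ⇒ h = (s−f)·(s + √(s² + DoF²)) / DoF = 19295 × (19400 + √(19400² + 3600²)) / 3600 = 19295 × (19400 + 19731.2) / 3600 ≈ 209732 mm.
Then N = f²/(c·h) = 105² / (0.021 × 209732) = 11025 / 4404.4 ≈ 2.50.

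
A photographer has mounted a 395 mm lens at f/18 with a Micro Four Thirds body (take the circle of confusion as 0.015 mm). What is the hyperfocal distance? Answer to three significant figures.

578 m

Hyperfocal distance H = f²/(N·c) + f = 395²/(18 × 0.015) + 395 = 156025/0.27 + 395 ≈ 578265.4 mm ≈ 578 m.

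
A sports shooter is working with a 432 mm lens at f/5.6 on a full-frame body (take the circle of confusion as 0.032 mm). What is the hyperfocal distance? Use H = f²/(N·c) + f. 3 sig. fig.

1040 m

Hyperfocal distance H = f²/(N·c) + f = 432²/(5.6 × 0.032) + 432 = 186624/0.1792 + 432 ≈ 1041860.6 mm ≈ 1040 m.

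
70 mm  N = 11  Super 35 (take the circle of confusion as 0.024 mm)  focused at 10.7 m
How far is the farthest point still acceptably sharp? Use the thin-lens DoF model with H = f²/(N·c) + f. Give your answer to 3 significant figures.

Hyperfocal distance H = f²/(N·c) + f = 70²/(11 × 0.024) + 70 = 4900/0.264 + 70 ≈ 18630.6 mm ≈ 18.63 m.
Far limit Df = s·(H − f)/(H − s) = 10700 × (18630.6 − 70) / (18630.6 − 10700) = 10700 × 18560.6 / 7930.6 ≈ 25042 mm ≈ 25.0 m.

25.0 m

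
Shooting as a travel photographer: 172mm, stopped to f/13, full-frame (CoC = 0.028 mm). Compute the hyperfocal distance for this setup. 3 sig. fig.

Hyperfocal distance H = f²/(N·c) + f = 172²/(13 × 0.028) + 172 = 29584/0.364 + 172 ≈ 81446.7 mm ≈ 81.4 m.

81.4 m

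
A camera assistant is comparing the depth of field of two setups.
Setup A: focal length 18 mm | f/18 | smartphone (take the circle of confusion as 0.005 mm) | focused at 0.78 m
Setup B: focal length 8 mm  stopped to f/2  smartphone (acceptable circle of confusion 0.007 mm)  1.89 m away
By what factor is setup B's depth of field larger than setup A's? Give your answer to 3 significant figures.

5.42

Setup A: H = 18²/(18×0.005) + 18 ≈ 3618.0 mm; DoF = Df − Dn = 989.43 − 643.74 ≈ 345.69 mm.
Setup B: H = 8²/(2×0.007) + 8 ≈ 4579.4 mm; DoF = Df − Dn = 3212.6 − 1338.8 ≈ 1873.8 mm.
Ratio = 1873.8 / 345.69 ≈ 5.42.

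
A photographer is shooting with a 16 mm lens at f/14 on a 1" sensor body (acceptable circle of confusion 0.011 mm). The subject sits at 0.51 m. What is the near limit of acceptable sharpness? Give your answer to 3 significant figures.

393 mm

Hyperfocal distance H = f²/(N·c) + f = 16²/(14 × 0.011) + 16 = 256/0.154 + 16 ≈ 1678.3 mm ≈ 1.678 m.
Near limit Dn = s·(H − f)/(H + s − 2f) = 510 × (1678.3 − 16) / (1678.3 + 510 − 2 × 16) = 510 × 1662.3 / 2156.3 ≈ 393.16 mm.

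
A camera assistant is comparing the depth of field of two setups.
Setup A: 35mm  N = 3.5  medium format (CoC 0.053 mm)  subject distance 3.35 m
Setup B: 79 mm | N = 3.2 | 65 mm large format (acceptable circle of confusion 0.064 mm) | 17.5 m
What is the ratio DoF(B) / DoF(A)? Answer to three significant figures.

6.61

Setup A: H = 35²/(3.5×0.053) + 35 ≈ 6638.8 mm; DoF = Df − Dn = 6726.7 − 2230.4 ≈ 4496.3 mm.
Setup B: H = 79²/(3.2×0.064) + 79 ≈ 30552.6 mm; DoF = Df − Dn = 40857 − 11135 ≈ 29722 mm.
Ratio = 29722 / 4496.3 ≈ 6.61.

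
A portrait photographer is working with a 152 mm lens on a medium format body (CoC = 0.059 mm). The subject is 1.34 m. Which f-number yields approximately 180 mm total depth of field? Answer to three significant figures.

Write h = H − f = f²/(N·c). The thin-lens limits are Dn = s·h/(h + (s−f)) and Df = s·h/(h − (s−f)), so DoF = Df − Dn = 2·s·(s−f)·h / (h² − (s−f)²).
That is a quadratic in h: DoF·h² − 2·s·(s−f)·h − DoF·(s−f)² = 0 ⇒ h = (s−f)·(s + √(s² + DoF²)) / DoF = 1188 × (1340 + √(1340² + 180²)) / 180 = 1188 × (1340 + 1352.04) / 180 ≈ 17767 mm.
Then N = f²/(c·h) = 152² / (0.059 × 17767) = 23104 / 1048.3 ≈ 22.

f/22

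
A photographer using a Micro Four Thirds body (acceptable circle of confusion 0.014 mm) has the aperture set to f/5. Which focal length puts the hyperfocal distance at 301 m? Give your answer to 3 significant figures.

145 mm

From H = f²/(N·c) + f, with f ≪ H: f ≈ √(H·N·c) = √(301000 × 5 × 0.014) = √21070 ≈ 145.2 mm.
The +f correction barely moves this — solving exactly, f² + N·c·f − N·c·H = 0 ⇒ f = (−N·c + √((N·c)² + 4·N·c·H))/2 = (−0.07 + √84280)/2 ≈ 145.12 mm, so f ≈ 145 mm.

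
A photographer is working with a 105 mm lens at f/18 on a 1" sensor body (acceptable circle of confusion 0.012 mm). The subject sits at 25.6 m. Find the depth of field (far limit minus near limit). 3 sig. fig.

Hyperfocal distance H = f²/(N·c) + f = 105²/(18 × 0.012) + 105 = 11025/0.216 + 105 ≈ 51146.7 mm ≈ 51.15 m.
Near limit Dn = s·(H − f)/(H + s − 2f) = 25600 × (51146.7 − 105) / (51146.7 + 25600 − 2 × 105) = 25600 × 51041.7 / 76536.7 ≈ 17072 mm.
Far limit Df = s·(H − f)/(H − s) = 25600 × (51146.7 − 105) / (51146.7 − 25600) = 25600 × 51041.7 / 25546.7 ≈ 51148 mm.
Depth of field = Df − Dn = 51148 − 17072 ≈ 34076 mm ≈ 34.1 m.

34.1 m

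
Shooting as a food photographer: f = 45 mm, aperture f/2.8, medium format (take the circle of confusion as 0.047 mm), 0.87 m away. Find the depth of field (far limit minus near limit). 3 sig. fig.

Hyperfocal distance H = f²/(N·c) + f = 45²/(2.8 × 0.047) + 45 = 2025/0.1316 + 45 ≈ 15432.5 mm ≈ 15.43 m.
Near limit Dn = s·(H − f)/(H + s − 2f) = 870 × (15432.5 − 45) / (15432.5 + 870 − 2 × 45) = 870 × 15387.5 / 16212.5 ≈ 825.729 mm.
Far limit Df = s·(H − f)/(H − s) = 870 × (15432.5 − 45) / (15432.5 − 870) = 870 × 15387.5 / 14562.5 ≈ 919.287 mm.
Depth of field = Df − Dn = 919.287 − 825.729 ≈ 93.558 mm.

93.6 mm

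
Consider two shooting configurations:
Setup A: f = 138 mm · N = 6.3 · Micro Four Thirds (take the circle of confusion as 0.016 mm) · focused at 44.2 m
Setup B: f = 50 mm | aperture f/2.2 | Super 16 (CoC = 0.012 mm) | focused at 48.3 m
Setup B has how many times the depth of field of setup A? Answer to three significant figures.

Setup A: H = 138²/(6.3×0.016) + 138 ≈ 189066.6 mm; DoF = Df − Dn = 57644 − 35841 ≈ 21803 mm.
Setup B: H = 50²/(2.2×0.012) + 50 ≈ 94747.0 mm; DoF = Df − Dn = 98475 − 31997 ≈ 66478 mm.
Ratio = 66478 / 21803 ≈ 3.05.

3.05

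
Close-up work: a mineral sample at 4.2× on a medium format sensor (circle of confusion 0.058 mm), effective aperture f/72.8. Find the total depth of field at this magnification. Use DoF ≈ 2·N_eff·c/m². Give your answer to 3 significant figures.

At magnification m, DoF ≈ 2·N_eff·c/m² = 2 × 72.8 × 0.058 / 4.2² = 8.445 / 17.64 ≈ 0.479 mm.

0.479 mm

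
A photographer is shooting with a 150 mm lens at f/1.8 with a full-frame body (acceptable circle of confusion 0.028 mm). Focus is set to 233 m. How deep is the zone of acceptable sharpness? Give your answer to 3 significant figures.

Hyperfocal distance H = f²/(N·c) + f = 150²/(1.8 × 0.028) + 150 = 22500/0.0504 + 150 ≈ 446578.6 mm ≈ 446.6 m.
Near limit Dn = s·(H − f)/(H + s − 2f) = 233000 × (446578.6 − 150) / (446578.6 + 233000 − 2 × 150) = 233000 × 446428.6 / 679278.6 ≈ 153130 mm.
Far limit Df = s·(H − f)/(H − s) = 233000 × (446578.6 − 150) / (446578.6 − 233000) = 233000 × 446428.6 / 213578.6 ≈ 487024 mm.
Depth of field = Df − Dn = 487024 − 153130 ≈ 333894 mm ≈ 334 m.

334 m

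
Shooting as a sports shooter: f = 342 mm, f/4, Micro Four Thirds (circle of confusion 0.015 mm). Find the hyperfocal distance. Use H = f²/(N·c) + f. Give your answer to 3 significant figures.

1950 m

Hyperfocal distance H = f²/(N·c) + f = 342²/(4 × 0.015) + 342 = 116964/0.06 + 342 ≈ 1949742.0 mm ≈ 1950 m.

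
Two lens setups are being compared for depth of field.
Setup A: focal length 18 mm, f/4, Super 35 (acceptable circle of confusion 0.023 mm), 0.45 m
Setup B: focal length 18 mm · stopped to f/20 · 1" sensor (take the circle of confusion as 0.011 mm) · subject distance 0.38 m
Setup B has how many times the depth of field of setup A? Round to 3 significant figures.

Setup A: H = 18²/(4×0.023) + 18 ≈ 3539.7 mm; DoF = Df − Dn = 512.92 − 400.83 ≈ 112.09 mm.
Setup B: H = 18²/(20×0.011) + 18 ≈ 1490.7 mm; DoF = Df − Dn = 503.85 − 305.02 ≈ 198.83 mm.
Ratio = 198.83 / 112.09 ≈ 1.77.

1.77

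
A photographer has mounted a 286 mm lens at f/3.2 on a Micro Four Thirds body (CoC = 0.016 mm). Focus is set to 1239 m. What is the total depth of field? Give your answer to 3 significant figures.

4820 m

Hyperfocal distance H = f²/(N·c) + f = 286²/(3.2 × 0.016) + 286 = 81796/0.0512 + 286 ≈ 1597864.1 mm ≈ 1598 m.
Near limit Dn = s·(H − f)/(H + s − 2f) = 1239000 × (1597864.1 − 286) / (1597864.1 + 1239000 − 2 × 286) = 1239000 × 1597578.1 / 2836292.1 ≈ 697883 mm.
Far limit Df = s·(H − f)/(H − s) = 1239000 × (1597864.1 − 286) / (1597864.1 − 1239000) = 1239000 × 1597578.1 / 358864.1 ≈ 5515735 mm.
Depth of field = Df − Dn = 5515735 − 697883 ≈ 4817852 mm ≈ 4820 m.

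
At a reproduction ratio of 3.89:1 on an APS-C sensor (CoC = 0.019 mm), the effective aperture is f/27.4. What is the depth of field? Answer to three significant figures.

At magnification m, DoF ≈ 2·N_eff·c/m² = 2 × 27.4 × 0.019 / 3.89² = 1.041 / 15.13 ≈ 0.0688 mm.

0.0688 mm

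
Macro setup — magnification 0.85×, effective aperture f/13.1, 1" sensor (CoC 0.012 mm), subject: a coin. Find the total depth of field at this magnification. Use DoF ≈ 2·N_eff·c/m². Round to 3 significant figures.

0.435 mm

At magnification m, DoF ≈ 2·N_eff·c/m² = 2 × 13.1 × 0.012 / 0.85² = 0.3144 / 0.7225 ≈ 0.435 mm.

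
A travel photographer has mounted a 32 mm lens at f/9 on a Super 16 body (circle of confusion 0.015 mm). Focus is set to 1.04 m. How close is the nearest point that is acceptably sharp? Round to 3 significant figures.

Hyperfocal distance H = f²/(N·c) + f = 32²/(9 × 0.015) + 32 = 1024/0.135 + 32 ≈ 7617.2 mm ≈ 7.617 m.
Near limit Dn = s·(H − f)/(H + s − 2f) = 1040 × (7617.2 − 32) / (7617.2 + 1040 − 2 × 32) = 1040 × 7585.2 / 8593.2 ≈ 918.01 mm ≈ 0.918 m.

0.918 m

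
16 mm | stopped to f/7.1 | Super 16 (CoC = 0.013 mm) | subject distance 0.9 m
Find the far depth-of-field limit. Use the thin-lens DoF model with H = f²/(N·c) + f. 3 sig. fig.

1.32 m

Hyperfocal distance H = f²/(N·c) + f = 16²/(7.1 × 0.013) + 16 = 256/0.0923 + 16 ≈ 2789.6 mm ≈ 2.790 m.
Far limit Df = s·(H − f)/(H − s) = 900 × (2789.6 − 16) / (2789.6 − 900) = 900 × 2773.6 / 1889.6 ≈ 1321.0 mm ≈ 1.32 m.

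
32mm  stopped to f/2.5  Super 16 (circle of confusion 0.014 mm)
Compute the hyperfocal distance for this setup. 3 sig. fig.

Hyperfocal distance H = f²/(N·c) + f = 32²/(2.5 × 0.014) + 32 = 1024/0.035 + 32 ≈ 29289.1 mm ≈ 29.3 m.

29.3 m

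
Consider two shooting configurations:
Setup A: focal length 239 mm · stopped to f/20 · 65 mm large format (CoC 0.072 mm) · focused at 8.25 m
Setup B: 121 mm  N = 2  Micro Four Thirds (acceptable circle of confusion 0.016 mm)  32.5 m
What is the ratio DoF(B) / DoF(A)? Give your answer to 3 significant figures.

1.33

Setup A: H = 239²/(20×0.072) + 239 ≈ 39906.4 mm; DoF = Df − Dn = 10337.8 − 6863.8 ≈ 3474.0 mm.
Setup B: H = 121²/(2×0.016) + 121 ≈ 457652.2 mm; DoF = Df − Dn = 34975.2 − 30352.0 ≈ 4623.2 mm.
Ratio = 4623.2 / 3474.0 ≈ 1.33.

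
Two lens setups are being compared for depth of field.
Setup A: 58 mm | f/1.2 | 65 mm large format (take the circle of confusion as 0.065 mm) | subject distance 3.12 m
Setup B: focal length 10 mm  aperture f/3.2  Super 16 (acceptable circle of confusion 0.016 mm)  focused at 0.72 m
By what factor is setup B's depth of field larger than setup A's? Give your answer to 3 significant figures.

1.35

Setup A: H = 58²/(1.2×0.065) + 58 ≈ 43186.2 mm; DoF = Df − Dn = 3358.44 − 2913.17 ≈ 445.27 mm.
Setup B: H = 10²/(3.2×0.016) + 10 ≈ 1963.1 mm; DoF = Df − Dn = 1131.22 − 528.05 ≈ 603.17 mm.
Ratio = 603.17 / 445.27 ≈ 1.35.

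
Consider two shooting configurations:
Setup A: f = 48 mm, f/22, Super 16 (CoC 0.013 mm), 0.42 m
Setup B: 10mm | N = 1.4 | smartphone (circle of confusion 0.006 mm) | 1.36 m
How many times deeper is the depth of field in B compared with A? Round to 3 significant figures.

Setup A: H = 48²/(22×0.013) + 48 ≈ 8103.9 mm; DoF = Df − Dn = 440.333 − 401.462 ≈ 38.871 mm.
Setup B: H = 10²/(1.4×0.006) + 10 ≈ 11914.8 mm; DoF = Df − Dn = 1533.95 − 1221.48 ≈ 312.47 mm.
Ratio = 312.47 / 38.871 ≈ 8.04.

8.04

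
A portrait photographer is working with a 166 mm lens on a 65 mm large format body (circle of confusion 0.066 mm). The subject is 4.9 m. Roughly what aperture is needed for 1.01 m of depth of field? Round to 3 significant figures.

Write h = H − f = f²/(N·c). The thin-lens limits are Dn = s·h/(h + (s−f)) and Df = s·h/(h − (s−f)), so DoF = Df − Dn = 2·s·(s−f)·h / (h² − (s−f)²).
That is a quadratic in h: DoF·h² − 2·s·(s−f)·h − DoF·(s−f)² = 0 ⇒ h = (s−f)·(s + √(s² + DoF²)) / DoF = 4734 × (4900 + √(4900² + 1010²)) / 1010 = 4734 × (4900 + 5003.01) / 1010 ≈ 46417 mm.
Then N = f²/(c·h) = 166² / (0.066 × 46417) = 27556 / 3063.5 ≈ 8.99.

f/8.99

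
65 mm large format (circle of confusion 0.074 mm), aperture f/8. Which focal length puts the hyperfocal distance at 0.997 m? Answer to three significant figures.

24.0 mm

From H = f²/(N·c) + f, with f ≪ H: f ≈ √(H·N·c) = √(997 × 8 × 0.074) = √590.22 ≈ 24.29 mm.
Exact: f² + N·c·f − N·c·H = 0 ⇒ f = (−N·c + √((N·c)² + 4·N·c·H))/2 = (−0.592 + √2361.2)/2 ≈ 24.000 mm ≈ 24.0 mm.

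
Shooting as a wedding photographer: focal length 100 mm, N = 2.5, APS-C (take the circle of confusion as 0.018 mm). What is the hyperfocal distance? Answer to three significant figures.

Hyperfocal distance H = f²/(N·c) + f = 100²/(2.5 × 0.018) + 100 = 10000/0.045 + 100 ≈ 222322.2 mm ≈ 222 m.

222 m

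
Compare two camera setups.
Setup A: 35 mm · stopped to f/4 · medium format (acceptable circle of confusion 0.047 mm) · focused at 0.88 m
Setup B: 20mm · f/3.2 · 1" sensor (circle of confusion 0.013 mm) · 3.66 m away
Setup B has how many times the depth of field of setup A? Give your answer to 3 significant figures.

Setup A: H = 35²/(4×0.047) + 35 ≈ 6551.0 mm; DoF = Df − Dn = 1011.12 − 778.98 ≈ 232.14 mm.
Setup B: H = 20²/(3.2×0.013) + 20 ≈ 9635.4 mm; DoF = Df − Dn = 5889.5 − 2654.9 ≈ 3234.6 mm.
Ratio = 3234.6 / 232.14 ≈ 13.9.

13.9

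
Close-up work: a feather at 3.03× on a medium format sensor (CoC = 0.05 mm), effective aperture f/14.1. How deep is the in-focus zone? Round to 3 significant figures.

At magnification m, DoF ≈ 2·N_eff·c/m² = 2 × 14.1 × 0.05 / 3.03² = 1.41 / 9.181 ≈ 0.154 mm.

0.154 mm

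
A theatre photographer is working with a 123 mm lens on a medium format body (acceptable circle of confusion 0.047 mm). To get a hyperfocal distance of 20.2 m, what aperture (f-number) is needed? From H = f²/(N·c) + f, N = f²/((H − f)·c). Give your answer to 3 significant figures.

Rearrange H = f²/(N·c) + f for N: N = f² / ((H − f)·c).
N = 123² / ((20200 − 123) × 0.047) = 15129 / 943.6 ≈ 16.

f/16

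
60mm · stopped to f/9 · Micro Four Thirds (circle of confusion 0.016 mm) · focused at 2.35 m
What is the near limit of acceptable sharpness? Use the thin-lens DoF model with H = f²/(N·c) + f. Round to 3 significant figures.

Hyperfocal distance H = f²/(N·c) + f = 60²/(9 × 0.016) + 60 = 3600/0.144 + 60 ≈ 25060.0 mm ≈ 25.06 m.
Near limit Dn = s·(H − f)/(H + s − 2f) = 2350 × (25060.0 − 60) / (25060.0 + 2350 − 2 × 60) = 2350 × 25000.0 / 27290.0 ≈ 2152.8 mm ≈ 2.15 m.

2.15 m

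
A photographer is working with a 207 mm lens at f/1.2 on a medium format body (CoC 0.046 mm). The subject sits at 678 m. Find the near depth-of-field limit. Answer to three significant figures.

Hyperfocal distance H = f²/(N·c) + f = 207²/(1.2 × 0.046) + 207 = 42849/0.0552 + 207 ≈ 776457.0 mm ≈ 776.5 m.
Near limit Dn = s·(H − f)/(H + s − 2f) = 678000 × (776457.0 − 207) / (776457.0 + 678000 − 2 × 207) = 678000 × 776250.0 / 1454043.0 ≈ 361955 mm ≈ 362 m.

362 m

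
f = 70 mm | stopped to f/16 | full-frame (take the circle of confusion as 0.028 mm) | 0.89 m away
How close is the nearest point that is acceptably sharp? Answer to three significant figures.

0.828 m

Hyperfocal distance H = f²/(N·c) + f = 70²/(16 × 0.028) + 70 = 4900/0.448 + 70 ≈ 11007.5 mm ≈ 11.01 m.
Near limit Dn = s·(H − f)/(H + s − 2f) = 890 × (11007.5 − 70) / (11007.5 + 890 − 2 × 70) = 890 × 10937.5 / 11757.5 ≈ 827.93 mm ≈ 0.828 m.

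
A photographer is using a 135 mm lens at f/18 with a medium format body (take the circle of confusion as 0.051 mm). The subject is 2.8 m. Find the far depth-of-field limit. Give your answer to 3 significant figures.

Hyperfocal distance H = f²/(N·c) + f = 135²/(18 × 0.051) + 135 = 18225/0.918 + 135 ≈ 19987.9 mm ≈ 19.99 m.
Far limit Df = s·(H − f)/(H − s) = 2800 × (19987.9 − 135) / (19987.9 − 2800) = 2800 × 19852.9 / 17187.9 ≈ 3234.1 mm ≈ 3.23 m.

3.23 m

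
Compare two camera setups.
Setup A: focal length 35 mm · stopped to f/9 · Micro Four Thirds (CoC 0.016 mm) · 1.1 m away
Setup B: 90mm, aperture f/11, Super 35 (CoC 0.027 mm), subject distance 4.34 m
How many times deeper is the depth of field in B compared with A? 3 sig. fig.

4.95

Setup A: H = 35²/(9×0.016) + 35 ≈ 8541.9 mm; DoF = Df − Dn = 1257.42 − 977.61 ≈ 279.81 mm.
Setup B: H = 90²/(11×0.027) + 90 ≈ 27362.7 mm; DoF = Df − Dn = 5141.2 − 3754.9 ≈ 1386.3 mm.
Ratio = 1386.3 / 279.81 ≈ 4.95.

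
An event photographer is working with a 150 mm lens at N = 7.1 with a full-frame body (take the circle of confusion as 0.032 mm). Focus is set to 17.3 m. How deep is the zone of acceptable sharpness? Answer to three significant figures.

6.18 m

Hyperfocal distance H = f²/(N·c) + f = 150²/(7.1 × 0.032) + 150 = 22500/0.2272 + 150 ≈ 99181.7 mm ≈ 99.18 m.
Near limit Dn = s·(H − f)/(H + s − 2f) = 17300 × (99181.7 − 150) / (99181.7 + 17300 − 2 × 150) = 17300 × 99031.7 / 116181.7 ≈ 14746.3 mm.
Far limit Df = s·(H − f)/(H − s) = 17300 × (99181.7 − 150) / (99181.7 − 17300) = 17300 × 99031.7 / 81881.7 ≈ 20923.5 mm.
Depth of field = Df − Dn = 20923.5 − 14746.3 ≈ 6177.2 mm ≈ 6.18 m.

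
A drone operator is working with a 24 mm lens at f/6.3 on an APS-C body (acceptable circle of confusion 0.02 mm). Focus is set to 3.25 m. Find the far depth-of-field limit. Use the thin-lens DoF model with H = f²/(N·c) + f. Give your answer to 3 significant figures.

11.0 m

Hyperfocal distance H = f²/(N·c) + f = 24²/(6.3 × 0.02) + 24 = 576/0.126 + 24 ≈ 4595.4 mm ≈ 4.595 m.
Far limit Df = s·(H − f)/(H − s) = 3250 × (4595.4 − 24) / (4595.4 − 3250) = 3250 × 4571.4 / 1345.4 ≈ 11043 mm ≈ 11.0 m.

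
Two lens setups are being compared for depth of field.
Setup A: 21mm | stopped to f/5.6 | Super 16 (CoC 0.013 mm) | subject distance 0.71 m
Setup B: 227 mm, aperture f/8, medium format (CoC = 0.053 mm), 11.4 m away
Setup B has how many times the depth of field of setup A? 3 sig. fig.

12.9

Setup A: H = 21²/(5.6×0.013) + 21 ≈ 6078.7 mm; DoF = Df − Dn = 801.12 − 637.49 ≈ 163.63 mm.
Setup B: H = 227²/(8×0.053) + 227 ≈ 121757.7 mm; DoF = Df − Dn = 12554.2 − 10440.2 ≈ 2114.0 mm.
Ratio = 2114.0 / 163.63 ≈ 12.9.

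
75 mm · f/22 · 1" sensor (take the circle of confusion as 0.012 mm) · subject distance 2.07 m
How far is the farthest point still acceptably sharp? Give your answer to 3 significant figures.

Hyperfocal distance H = f²/(N·c) + f = 75²/(22 × 0.012) + 75 = 5625/0.264 + 75 ≈ 21381.8 mm ≈ 21.38 m.
Far limit Df = s·(H − f)/(H − s) = 2070 × (21381.8 − 75) / (21381.8 − 2070) = 2070 × 21306.8 / 19311.8 ≈ 2283.8 mm ≈ 2.28 m.

2.28 m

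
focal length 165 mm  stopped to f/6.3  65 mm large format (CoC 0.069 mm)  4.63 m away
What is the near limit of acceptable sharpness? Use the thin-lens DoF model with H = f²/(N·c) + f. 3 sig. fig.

4.32 m

Hyperfocal distance H = f²/(N·c) + f = 165²/(6.3 × 0.069) + 165 = 27225/0.4347 + 165 ≈ 62794.4 mm ≈ 62.79 m.
Near limit Dn = s·(H − f)/(H + s − 2f) = 4630 × (62794.4 − 165) / (62794.4 + 4630 − 2 × 165) = 4630 × 62629.4 / 67094.4 ≈ 4321.9 mm ≈ 4.32 m.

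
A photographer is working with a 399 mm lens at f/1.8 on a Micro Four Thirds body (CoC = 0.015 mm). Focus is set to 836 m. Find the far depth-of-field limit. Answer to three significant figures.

974 m

Hyperfocal distance H = f²/(N·c) + f = 399²/(1.8 × 0.015) + 399 = 159201/0.027 + 399 ≈ 5896732.3 mm ≈ 5897 m.
Far limit Df = s·(H − f)/(H − s) = 836000 × (5896732.3 − 399) / (5896732.3 − 836000) = 836000 × 5896333.3 / 5060732.3 ≈ 974036 mm ≈ 974 m.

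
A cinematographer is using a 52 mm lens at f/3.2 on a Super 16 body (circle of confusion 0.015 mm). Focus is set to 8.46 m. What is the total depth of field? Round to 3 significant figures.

2.58 m

Hyperfocal distance H = f²/(N·c) + f = 52²/(3.2 × 0.015) + 52 = 2704/0.048 + 52 ≈ 56385.3 mm ≈ 56.39 m.
Near limit Dn = s·(H − f)/(H + s − 2f) = 8460 × (56385.3 − 52) / (56385.3 + 8460 − 2 × 52) = 8460 × 56333.3 / 64741.3 ≈ 7361.3 mm.
Far limit Df = s·(H − f)/(H − s) = 8460 × (56385.3 − 52) / (56385.3 − 8460) = 8460 × 56333.3 / 47925.3 ≈ 9944.2 mm.
Depth of field = Df − Dn = 9944.2 − 7361.3 ≈ 2582.9 mm ≈ 2.58 m.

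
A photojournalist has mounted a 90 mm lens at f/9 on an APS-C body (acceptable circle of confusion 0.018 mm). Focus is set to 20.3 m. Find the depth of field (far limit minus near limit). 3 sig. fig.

19.6 m

Hyperfocal distance H = f²/(N·c) + f = 90²/(9 × 0.018) + 90 = 8100/0.162 + 90 ≈ 50090.0 mm ≈ 50.09 m.
Near limit Dn = s·(H − f)/(H + s − 2f) = 20300 × (50090.0 − 90) / (50090.0 + 20300 − 2 × 90) = 20300 × 50000.0 / 70210.0 ≈ 14457 mm.
Far limit Df = s·(H − f)/(H − s) = 20300 × (50090.0 − 90) / (50090.0 − 20300) = 20300 × 50000.0 / 29790.0 ≈ 34072 mm.
Depth of field = Df − Dn = 34072 − 14457 ≈ 19615 mm ≈ 19.6 m.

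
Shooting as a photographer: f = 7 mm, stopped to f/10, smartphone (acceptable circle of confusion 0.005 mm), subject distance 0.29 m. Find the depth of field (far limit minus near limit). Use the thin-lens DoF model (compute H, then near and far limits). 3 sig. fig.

183 mm

Hyperfocal distance H = f²/(N·c) + f = 7²/(10 × 0.005) + 7 = 49/0.05 + 7 ≈ 987.0 mm ≈ 0.987 m.
Near limit Dn = s·(H − f)/(H + s − 2f) = 290 × (987.0 − 7) / (987.0 + 290 − 2 × 7) = 290 × 980.0 / 1263.0 ≈ 225.02 mm.
Far limit Df = s·(H − f)/(H − s) = 290 × (987.0 − 7) / (987.0 − 290) = 290 × 980.0 / 697.0 ≈ 407.75 mm.
Depth of field = Df − Dn = 407.75 − 225.02 ≈ 182.73 mm.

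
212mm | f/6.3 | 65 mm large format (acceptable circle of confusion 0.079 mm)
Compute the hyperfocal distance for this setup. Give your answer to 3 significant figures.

90.5 m

Hyperfocal distance H = f²/(N·c) + f = 212²/(6.3 × 0.079) + 212 = 44944/0.4977 + 212 ≈ 90515.4 mm ≈ 90.5 m.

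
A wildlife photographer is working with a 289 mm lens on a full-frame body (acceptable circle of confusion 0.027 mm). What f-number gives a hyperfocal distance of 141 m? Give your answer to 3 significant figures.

f/22

Rearrange H = f²/(N·c) + f for N: N = f² / ((H − f)·c).
N = 289² / ((141000 − 289) × 0.027) = 83521 / 3799 ≈ 22.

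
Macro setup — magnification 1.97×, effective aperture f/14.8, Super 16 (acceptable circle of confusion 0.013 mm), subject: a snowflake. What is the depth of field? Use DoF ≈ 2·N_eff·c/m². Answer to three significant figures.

At magnification m, DoF ≈ 2·N_eff·c/m² = 2 × 14.8 × 0.013 / 1.97² = 0.3848 / 3.881 ≈ 0.0992 mm.

0.0992 mm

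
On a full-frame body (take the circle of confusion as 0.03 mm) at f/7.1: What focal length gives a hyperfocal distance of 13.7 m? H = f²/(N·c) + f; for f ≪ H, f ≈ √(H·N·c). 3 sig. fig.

From H = f²/(N·c) + f, with f ≪ H: f ≈ √(H·N·c) = √(13700 × 7.1 × 0.03) = √2918.1 ≈ 54.02 mm.
Exact: f² + N·c·f − N·c·H = 0 ⇒ f = (−N·c + √((N·c)² + 4·N·c·H))/2 = (−0.213 + √11672)/2 ≈ 53.913 mm ≈ 53.9 mm.

53.9 mm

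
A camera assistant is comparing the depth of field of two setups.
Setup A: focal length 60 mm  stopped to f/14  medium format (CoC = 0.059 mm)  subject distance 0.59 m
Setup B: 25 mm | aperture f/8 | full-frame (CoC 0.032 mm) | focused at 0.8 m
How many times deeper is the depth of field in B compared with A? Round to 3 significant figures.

3.88

Setup A: H = 60²/(14×0.059) + 60 ≈ 4418.4 mm; DoF = Df − Dn = 671.68 − 526.03 ≈ 145.65 mm.
Setup B: H = 25²/(8×0.032) + 25 ≈ 2466.4 mm; DoF = Df − Dn = 1172.06 − 607.24 ≈ 564.82 mm.
Ratio = 564.82 / 145.65 ≈ 3.88.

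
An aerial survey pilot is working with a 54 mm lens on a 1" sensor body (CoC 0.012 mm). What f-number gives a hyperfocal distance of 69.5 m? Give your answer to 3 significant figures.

Rearrange H = f²/(N·c) + f for N: N = f² / ((H − f)·c).
N = 54² / ((69500 − 54) × 0.012) = 2916 / 833.4 ≈ 3.50.

f/3.50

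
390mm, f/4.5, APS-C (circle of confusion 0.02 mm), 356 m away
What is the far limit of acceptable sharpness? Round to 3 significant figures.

451 m

Hyperfocal distance H = f²/(N·c) + f = 390²/(4.5 × 0.02) + 390 = 152100/0.09 + 390 ≈ 1690390.0 mm ≈ 1690 m.
Far limit Df = s·(H − f)/(H − s) = 356000 × (1690390.0 − 390) / (1690390.0 − 356000) = 356000 × 1690000.0 / 1334390.0 ≈ 450873 mm ≈ 451 m.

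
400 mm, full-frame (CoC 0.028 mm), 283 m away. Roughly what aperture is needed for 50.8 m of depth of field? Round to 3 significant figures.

Write h = H − f = f²/(N·c). The thin-lens limits are Dn = s·h/(h + (s−f)) and Df = s·h/(h − (s−f)), so DoF = Df − Dn = 2·s·(s−f)·h / (h² − (s−f)²).
That is a quadratic in h: DoF·h² − 2·s·(s−f)·h − DoF·(s−f)² = 0 ⇒ h = (s−f)·(s + √(s² + DoF²)) / DoF = 282600 × (283000 + √(283000² + 50800²)) / 50800 = 282600 × (283000 + 287523) / 50800 ≈ 3173817 mm.
Then N = f²/(c·h) = 400² / (0.028 × 3173817) = 160000 / 88867 ≈ 1.80.

f/1.80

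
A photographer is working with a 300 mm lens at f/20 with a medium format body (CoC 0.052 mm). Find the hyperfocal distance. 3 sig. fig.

86.8 m

Hyperfocal distance H = f²/(N·c) + f = 300²/(20 × 0.052) + 300 = 90000/1.04 + 300 ≈ 86838.5 mm ≈ 86.8 m.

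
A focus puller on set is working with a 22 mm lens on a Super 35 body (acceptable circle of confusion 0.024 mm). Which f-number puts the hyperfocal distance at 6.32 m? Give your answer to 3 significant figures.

Rearrange H = f²/(N·c) + f for N: N = f² / ((H − f)·c).
N = 22² / ((6320 − 22) × 0.024) = 484 / 151.2 ≈ 3.20.

f/3.20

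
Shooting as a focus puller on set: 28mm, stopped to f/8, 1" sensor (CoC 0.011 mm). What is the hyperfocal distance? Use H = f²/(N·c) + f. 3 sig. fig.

Hyperfocal distance H = f²/(N·c) + f = 28²/(8 × 0.011) + 28 = 784/0.088 + 28 ≈ 8937.1 mm ≈ 8.94 m.

8.94 m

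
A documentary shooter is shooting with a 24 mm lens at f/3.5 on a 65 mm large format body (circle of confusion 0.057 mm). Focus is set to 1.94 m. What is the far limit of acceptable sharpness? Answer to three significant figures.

Hyperfocal distance H = f²/(N·c) + f = 24²/(3.5 × 0.057) + 24 = 576/0.1995 + 24 ≈ 2911.2 mm ≈ 2.911 m.
Far limit Df = s·(H − f)/(H − s) = 1940 × (2911.2 − 24) / (2911.2 − 1940) = 1940 × 2887.2 / 971.2 ≈ 5767.2 mm ≈ 5.77 m.

5.77 m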